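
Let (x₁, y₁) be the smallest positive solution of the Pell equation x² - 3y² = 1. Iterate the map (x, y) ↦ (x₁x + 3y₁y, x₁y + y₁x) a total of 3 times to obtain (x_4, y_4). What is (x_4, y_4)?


Step 1: Find the fundamental solution (x₁, y₁) of x² - 3y² = 1.
  Expand √3 as a continued fraction. a₀ = ⌊√3⌋ = 1; iterate m_{k+1} = d_k·a_k − m_k, d_{k+1} = (3 − m_{k+1}²)/d_k, a_{k+1} = ⌊(a₀ + m_{k+1})/d_{k+1}⌋ (starting m₀ = 0, d₀ = 1), with convergents p_k = a_k·p_{k-1} + p_{k-2}, q_k = a_k·q_{k-1} + q_{k-2} (p₋₁ = 1, q₋₁ = 0):
  k = 0: a₀ = 1; p₀/q₀ = 1/1; p₀² − 3·q₀² = 1 − 3 = -2.
  k = 1: m = 1, d = 2, a = ⌊(1 + 1)/2⌋ = 1; p/q = (1·1 + 1)/(1·1 + 0) = 2/1; p² − 3·q² = 4 − 3 = 1.
  The first convergent with p² − 3·q² = 1 gives the fundamental solution (x₁, y₁) = (2, 1).
Step 2: Apply the recurrence (x_{n+1}, y_{n+1}) = (x₁x_n + 3y₁y_n, x₁y_n + y₁x_n) repeatedly.
  From (x_1, y_1) = (2, 1): x_2 = 2·2 + 3·1·1 = 7; y_2 = 2·1 + 1·2 = 4.
  From (x_2, y_2) = (7, 4): x_3 = 2·7 + 3·1·4 = 26; y_3 = 2·4 + 1·7 = 15.
  From (x_3, y_3) = (26, 15): x_4 = 2·26 + 3·1·15 = 97; y_4 = 2·15 + 1·26 = 56.
Step 3: Verify x_4² - 3·y_4² = 9409 - 9408 = 1 (should be 1). ✓

(x_1, y_1) = (2, 1); (x_4, y_4) = (97, 56).


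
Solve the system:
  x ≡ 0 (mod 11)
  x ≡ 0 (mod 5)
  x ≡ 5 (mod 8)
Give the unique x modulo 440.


Moduli 11, 5, 8 are pairwise coprime; by CRT there is a unique solution modulo M = 11 · 5 · 8 = 440.
Solve pairwise, accumulating the modulus:
  Start with x ≡ 0 (mod 11).
  Combine with x ≡ 0 (mod 5): since gcd(11, 5) = 1, we get a unique residue mod 55.
    Write x = 0 + 11·t and substitute into x ≡ 0 (mod 5): 11·t ≡ 0 − 0 = 0 (mod 5).
    Reduce coefficients mod 5: 1·t ≡ 0 (mod 5).
    So t ≡ 0 (mod 5).
    Then x = 0 + 11·0 = 0, valid modulo lcm(11, 5) = 55: x ≡ 0 (mod 55).
  Combine with x ≡ 5 (mod 8): since gcd(55, 8) = 1, we get a unique residue mod 440.
    Write x = 0 + 55·t and substitute into x ≡ 5 (mod 8): 55·t ≡ 5 − 0 = 5 (mod 8).
    Reduce coefficients mod 8: 7·t ≡ 5 (mod 8).
    The inverse of 7 mod 8 is 7 (since 7·7 = 49 = 6·8 + 1), so t ≡ 7·5 = 35 ≡ 3 (mod 8).
    Then x = 0 + 55·3 = 165, valid modulo lcm(55, 8) = 440: x ≡ 165 (mod 440).
Verify: 165 mod 11 = 0 ✓, 165 mod 5 = 0 ✓, 165 mod 8 = 5 ✓.

x ≡ 165 (mod 440).


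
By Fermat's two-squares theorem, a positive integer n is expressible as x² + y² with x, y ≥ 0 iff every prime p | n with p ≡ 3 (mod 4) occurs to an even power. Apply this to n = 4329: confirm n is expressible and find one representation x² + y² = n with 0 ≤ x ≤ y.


Step 1: Factor n = 4329 = 3^2 · 13 · 37.
Step 2: Check the mod-4 condition on each prime factor: 3 ≡ 3 (mod 4), exponent 2 (must be even); 13 ≡ 1 (mod 4), exponent 1; 37 ≡ 1 (mod 4), exponent 1.
All primes ≡ 3 (mod 4) appear to even exponent (or don't appear), so by the two-squares theorem n IS expressible as a sum of two squares.
Step 3: Build a representation. Group n = k² · m with k = 3 and m = 13 · 37 = 481 (a product of primes ≡ 1 (mod 4)); a representation of m scales to one of n via (k·x)² + (k·y)² = k²(x² + y²). Each prime p ≡ 1 (mod 4) is itself a sum of two squares; find a² by testing p − a² for a perfect square:
  13: 13 − 1² = 12, 13 − 2² = 9 = 3² ⇒ 13 = 2² + 3².
  37: 37 − 1² = 36 = 6² ⇒ 37 = 1² + 6².
  Combine using the Brahmagupta–Fibonacci identity (a² + b²)(c² + d²) = (ac − bd)² + (ad + bc)² = (ac + bd)² + (ad − bc)²:
  13 · 37 = 481: from (2² + 3²)(1² + 6²), take (2·1 − 3·6, 2·6 + 3·1) = (2 − 18, 12 + 3) = (-16, 15); dropping signs (only squares matter) gives (16, 15); check 16² + 15² = 256 + 225 = 481 ✓.
  Scale by k = 3: (3·16, 3·15) = (48, 45).
Step 4: Order so x ≤ y and verify: 45² + 48² = 2025 + 2304 = 4329 = n. ✓

n = 4329 = 45² + 48² (one valid representation with x ≤ y).


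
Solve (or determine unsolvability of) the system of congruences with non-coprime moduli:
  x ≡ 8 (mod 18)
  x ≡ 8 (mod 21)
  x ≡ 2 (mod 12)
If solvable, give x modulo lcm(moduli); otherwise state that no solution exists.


Moduli 18, 21, 12 are not pairwise coprime, so CRT works modulo lcm(m_i) when all pairwise compatibility conditions hold.
Pairwise compatibility: gcd(m_i, m_j) must divide a_i - a_j for every pair.
Merge one congruence at a time:
  Start: x ≡ 8 (mod 18).
  Combine with x ≡ 8 (mod 21): gcd(18, 21) = 3; 8 - 8 = 0, which IS divisible by 3, so compatible.
    Write x = 8 + 18·t and substitute into x ≡ 8 (mod 21): 18·t ≡ 8 − 8 = 0 (mod 21).
    Divide the congruence (and modulus) by g = 3: 6·t ≡ 0 (mod 7).
    The inverse of 6 mod 7 is 6 (since 6·6 = 36 = 5·7 + 1), so t ≡ 6·0 = 0 ≡ 0 (mod 7).
    Then x = 8 + 18·0 = 8, valid modulo lcm(18, 21) = 126: x ≡ 8 (mod 126).
  Combine with x ≡ 2 (mod 12): gcd(126, 12) = 6; 2 - 8 = -6, which IS divisible by 6, so compatible.
    Write x = 8 + 126·t and substitute into x ≡ 2 (mod 12): 126·t ≡ 2 − 8 = -6 (mod 12).
    Divide the congruence (and modulus) by g = 6: 21·t ≡ -1 (mod 2).
    Reduce coefficients mod 2: 1·t ≡ 1 (mod 2).
    So t ≡ 1 (mod 2).
    Then x = 8 + 126·1 = 134, valid modulo lcm(126, 12) = 252: x ≡ 134 (mod 252).
Verify: 134 mod 18 = 8, 134 mod 21 = 8, 134 mod 12 = 2.

x ≡ 134 (mod 252).


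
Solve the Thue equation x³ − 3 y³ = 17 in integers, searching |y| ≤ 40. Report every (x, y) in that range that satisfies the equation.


The equation is x³ - 3y³ = 17. For fixed y, x³ = 3·y³ + 17, so a solution requires the RHS to be a perfect cube.
Strategy: iterate y from -40 to 40, compute RHS = 3·y³ + 17, and check whether it is a (positive or negative) perfect cube.
Check small values of y:
  y = 0: RHS = 17 is not a perfect cube.
  y = 1: RHS = 20 is not a perfect cube.
  y = -1: RHS = 14 is not a perfect cube.
  y = 2: RHS = 41 is not a perfect cube.
  y = -2: RHS = -7 is not a perfect cube.
  y = 3: RHS = 98 is not a perfect cube.
  y = -3: RHS = -64 = (-4)³ ⇒ x = -4 works.
Continuing the search up to |y| = 40 finds no further solutions beyond those listed.
Collected solutions: (-4, -3).

Solutions (with |y| ≤ 40): (-4, -3).


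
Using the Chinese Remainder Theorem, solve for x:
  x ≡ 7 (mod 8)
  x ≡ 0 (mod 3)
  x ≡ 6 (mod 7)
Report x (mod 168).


Moduli 8, 3, 7 are pairwise coprime; by CRT there is a unique solution modulo M = 8 · 3 · 7 = 168.
Solve pairwise, accumulating the modulus:
  Start with x ≡ 7 (mod 8).
  Combine with x ≡ 0 (mod 3): since gcd(8, 3) = 1, we get a unique residue mod 24.
    Write x = 7 + 8·t and substitute into x ≡ 0 (mod 3): 8·t ≡ 0 − 7 = -7 (mod 3).
    Reduce coefficients mod 3: 2·t ≡ 2 (mod 3).
    The inverse of 2 mod 3 is 2 (since 2·2 = 4 = 1·3 + 1), so t ≡ 2·2 = 4 ≡ 1 (mod 3).
    Then x = 7 + 8·1 = 15, valid modulo lcm(8, 3) = 24: x ≡ 15 (mod 24).
  Combine with x ≡ 6 (mod 7): since gcd(24, 7) = 1, we get a unique residue mod 168.
    Write x = 15 + 24·t and substitute into x ≡ 6 (mod 7): 24·t ≡ 6 − 15 = -9 (mod 7).
    Reduce coefficients mod 7: 3·t ≡ 5 (mod 7).
    The inverse of 3 mod 7 is 5 (since 3·5 = 15 = 2·7 + 1), so t ≡ 5·5 = 25 ≡ 4 (mod 7).
    Then x = 15 + 24·4 = 111, valid modulo lcm(24, 7) = 168: x ≡ 111 (mod 168).
Verify: 111 mod 8 = 7 ✓, 111 mod 3 = 0 ✓, 111 mod 7 = 6 ✓.

x ≡ 111 (mod 168).


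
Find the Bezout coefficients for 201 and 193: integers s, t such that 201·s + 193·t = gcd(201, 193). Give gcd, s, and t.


Euclidean algorithm on (201, 193) — divide until remainder is 0:
  201 = 1 · 193 + 8
  193 = 24 · 8 + 1
  8 = 8 · 1 + 0
gcd(201, 193) = 1.
Track Bezout coefficients alongside the remainders: start with r₀ = 201 = a·1 + b·0 (s = 1, t = 0) and r₁ = 193 = a·0 + b·1 (s = 0, t = 1); each new remainder r_{k+1} = r_{k-1} − q_k·r_k inherits s_{k+1} = s_{k-1} − q_k·s_k, t_{k+1} = t_{k-1} − q_k·t_k, so r_k = a·s_k + b·t_k at every step:
  q = 1: r = 8, s = 1 − 1·0 = 1, t = 0 − 1·1 = -1  (check: 201·1 + 193·(-1) = 8)
  q = 24: r = 1, s = 0 − 24·1 = -24, t = 1 − 24·(-1) = 25  (check: 201·(-24) + 193·25 = 1)
The row with r = 1 (the gcd) gives the Bezout coefficients s = -24, t = 25.
Result: 201 · (-24) + 193 · (25) = 1.

gcd(201, 193) = 1; s = -24, t = 25 (check: 201·(-24) + 193·25 = 1).


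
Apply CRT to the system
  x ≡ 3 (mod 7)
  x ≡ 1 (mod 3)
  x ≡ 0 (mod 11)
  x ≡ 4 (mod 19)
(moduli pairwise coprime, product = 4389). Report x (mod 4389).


Product of moduli M = 7 · 3 · 11 · 19 = 4389.
Merge one congruence at a time:
  Start: x ≡ 3 (mod 7).
  Combine with x ≡ 1 (mod 3); new modulus lcm = 21.
    Write x = 3 + 7·t and substitute into x ≡ 1 (mod 3): 7·t ≡ 1 − 3 = -2 (mod 3).
    Reduce coefficients mod 3: 1·t ≡ 1 (mod 3).
    So t ≡ 1 (mod 3).
    Then x = 3 + 7·1 = 10, valid modulo lcm(7, 3) = 21: x ≡ 10 (mod 21).
  Combine with x ≡ 0 (mod 11); new modulus lcm = 231.
    Write x = 10 + 21·t and substitute into x ≡ 0 (mod 11): 21·t ≡ 0 − 10 = -10 (mod 11).
    Reduce coefficients mod 11: 10·t ≡ 1 (mod 11).
    The inverse of 10 mod 11 is 10 (since 10·10 = 100 = 9·11 + 1), so t ≡ 10·1 = 10 ≡ 10 (mod 11).
    Then x = 10 + 21·10 = 220, valid modulo lcm(21, 11) = 231: x ≡ 220 (mod 231).
  Combine with x ≡ 4 (mod 19); new modulus lcm = 4389.
    Write x = 220 + 231·t and substitute into x ≡ 4 (mod 19): 231·t ≡ 4 − 220 = -216 (mod 19).
    Reduce coefficients mod 19: 3·t ≡ 12 (mod 19).
    The inverse of 3 mod 19 is 13 (since 3·13 = 39 = 2·19 + 1), so t ≡ 13·12 = 156 ≡ 4 (mod 19).
    Then x = 220 + 231·4 = 1144, valid modulo lcm(231, 19) = 4389: x ≡ 1144 (mod 4389).
Verify against each original: 1144 mod 7 = 3, 1144 mod 3 = 1, 1144 mod 11 = 0, 1144 mod 19 = 4.

x ≡ 1144 (mod 4389).


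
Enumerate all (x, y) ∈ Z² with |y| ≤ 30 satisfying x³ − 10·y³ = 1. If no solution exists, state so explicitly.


The equation is x³ - 10y³ = 1. For fixed y, x³ = 10·y³ + 1, so a solution requires the RHS to be a perfect cube.
Strategy: iterate y from -30 to 30, compute RHS = 10·y³ + 1, and check whether it is a (positive or negative) perfect cube.
Check small values of y:
  y = 0: RHS = 1 = (1)³ ⇒ x = 1 works.
  y = 1: RHS = 11 is not a perfect cube.
  y = -1: RHS = -9 is not a perfect cube.
  y = 2: RHS = 81 is not a perfect cube.
  y = -2: RHS = -79 is not a perfect cube.
  y = 3: RHS = 271 is not a perfect cube.
  y = -3: RHS = -269 is not a perfect cube.
Continuing the search up to |y| = 30 finds no further solutions beyond those listed.
Collected solutions: (1, 0).

Solutions (with |y| ≤ 30): (1, 0).


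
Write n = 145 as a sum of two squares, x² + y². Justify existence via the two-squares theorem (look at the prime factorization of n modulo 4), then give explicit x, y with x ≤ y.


Step 1: Factor n = 145 = 5 · 29.
Step 2: Check the mod-4 condition on each prime factor: 5 ≡ 1 (mod 4), exponent 1; 29 ≡ 1 (mod 4), exponent 1.
All primes ≡ 3 (mod 4) appear to even exponent (or don't appear), so by the two-squares theorem n IS expressible as a sum of two squares.
Step 3: Build a representation. Here n = 5 · 29 is a product of primes ≡ 1 (mod 4). Each prime p ≡ 1 (mod 4) is itself a sum of two squares; find a² by testing p − a² for a perfect square:
  5: 5 − 1² = 4 = 2² ⇒ 5 = 1² + 2².
  29: 29 − 1² = 28, 29 − 2² = 25 = 5² ⇒ 29 = 2² + 5².
  Combine using the Brahmagupta–Fibonacci identity (a² + b²)(c² + d²) = (ac − bd)² + (ad + bc)² = (ac + bd)² + (ad − bc)²:
  5 · 29 = 145: from (1² + 2²)(2² + 5²), take (1·2 − 2·5, 1·5 + 2·2) = (2 − 10, 5 + 4) = (-8, 9); dropping signs (only squares matter) gives (8, 9); check 8² + 9² = 64 + 81 = 145 ✓.
Step 4: Order so x ≤ y and verify: 8² + 9² = 64 + 81 = 145 = n. ✓

n = 145 = 8² + 9² (one valid representation with x ≤ y).


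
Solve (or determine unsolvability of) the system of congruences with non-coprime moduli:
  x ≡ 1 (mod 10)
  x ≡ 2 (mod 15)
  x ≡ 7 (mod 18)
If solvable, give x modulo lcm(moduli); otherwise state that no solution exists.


Moduli 10, 15, 18 are not pairwise coprime, so CRT works modulo lcm(m_i) when all pairwise compatibility conditions hold.
Pairwise compatibility: gcd(m_i, m_j) must divide a_i - a_j for every pair.
Merge one congruence at a time:
  Start: x ≡ 1 (mod 10).
  Combine with x ≡ 2 (mod 15): gcd(10, 15) = 5, and 2 - 1 = 1 is NOT divisible by 5.
    ⇒ system is inconsistent (no integer solution).

No solution (the system is inconsistent).


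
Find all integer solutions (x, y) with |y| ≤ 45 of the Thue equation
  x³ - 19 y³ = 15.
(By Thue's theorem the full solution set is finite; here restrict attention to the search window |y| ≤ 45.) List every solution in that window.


The equation is x³ - 19y³ = 15. For fixed y, x³ = 19·y³ + 15, so a solution requires the RHS to be a perfect cube.
Strategy: iterate y from -45 to 45, compute RHS = 19·y³ + 15, and check whether it is a (positive or negative) perfect cube.
Check small values of y:
  y = 0: RHS = 15 is not a perfect cube.
  y = 1: RHS = 34 is not a perfect cube.
  y = -1: RHS = -4 is not a perfect cube.
  y = 2: RHS = 167 is not a perfect cube.
  y = -2: RHS = -137 is not a perfect cube.
  y = 3: RHS = 528 is not a perfect cube.
  y = -3: RHS = -498 is not a perfect cube.
Continuing the search up to |y| = 45 finds no solutions either.
No (x, y) in the scanned range satisfies the equation.

No integer solutions with |y| ≤ 45.


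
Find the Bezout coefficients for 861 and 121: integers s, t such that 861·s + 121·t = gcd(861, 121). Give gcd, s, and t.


Euclidean algorithm on (861, 121) — divide until remainder is 0:
  861 = 7 · 121 + 14
  121 = 8 · 14 + 9
  14 = 1 · 9 + 5
  9 = 1 · 5 + 4
  5 = 1 · 4 + 1
  4 = 4 · 1 + 0
gcd(861, 121) = 1.
Track Bezout coefficients alongside the remainders: start with r₀ = 861 = a·1 + b·0 (s = 1, t = 0) and r₁ = 121 = a·0 + b·1 (s = 0, t = 1); each new remainder r_{k+1} = r_{k-1} − q_k·r_k inherits s_{k+1} = s_{k-1} − q_k·s_k, t_{k+1} = t_{k-1} − q_k·t_k, so r_k = a·s_k + b·t_k at every step:
  q = 7: r = 14, s = 1 − 7·0 = 1, t = 0 − 7·1 = -7  (check: 861·1 + 121·(-7) = 14)
  q = 8: r = 9, s = 0 − 8·1 = -8, t = 1 − 8·(-7) = 57  (check: 861·(-8) + 121·57 = 9)
  q = 1: r = 5, s = 1 − 1·(-8) = 9, t = -7 − 1·57 = -64  (check: 861·9 + 121·(-64) = 5)
  q = 1: r = 4, s = -8 − 1·9 = -17, t = 57 − 1·(-64) = 121  (check: 861·(-17) + 121·121 = 4)
  q = 1: r = 1, s = 9 − 1·(-17) = 26, t = -64 − 1·121 = -185  (check: 861·26 + 121·(-185) = 1)
The row with r = 1 (the gcd) gives the Bezout coefficients s = 26, t = -185.
Result: 861 · (26) + 121 · (-185) = 1.

gcd(861, 121) = 1; s = 26, t = -185 (check: 861·26 + 121·(-185) = 1).


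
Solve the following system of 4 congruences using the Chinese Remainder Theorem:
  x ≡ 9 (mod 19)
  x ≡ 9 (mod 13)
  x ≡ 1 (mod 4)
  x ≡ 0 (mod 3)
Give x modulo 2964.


Product of moduli M = 19 · 13 · 4 · 3 = 2964.
Merge one congruence at a time:
  Start: x ≡ 9 (mod 19).
  Combine with x ≡ 9 (mod 13); new modulus lcm = 247.
    Write x = 9 + 19·t and substitute into x ≡ 9 (mod 13): 19·t ≡ 9 − 9 = 0 (mod 13).
    Reduce coefficients mod 13: 6·t ≡ 0 (mod 13).
    The inverse of 6 mod 13 is 11 (since 6·11 = 66 = 5·13 + 1), so t ≡ 11·0 = 0 ≡ 0 (mod 13).
    Then x = 9 + 19·0 = 9, valid modulo lcm(19, 13) = 247: x ≡ 9 (mod 247).
  Combine with x ≡ 1 (mod 4); new modulus lcm = 988.
    Write x = 9 + 247·t and substitute into x ≡ 1 (mod 4): 247·t ≡ 1 − 9 = -8 (mod 4).
    Reduce coefficients mod 4: 3·t ≡ 0 (mod 4).
    The inverse of 3 mod 4 is 3 (since 3·3 = 9 = 2·4 + 1), so t ≡ 3·0 = 0 ≡ 0 (mod 4).
    Then x = 9 + 247·0 = 9, valid modulo lcm(247, 4) = 988: x ≡ 9 (mod 988).
  Combine with x ≡ 0 (mod 3); new modulus lcm = 2964.
    Write x = 9 + 988·t and substitute into x ≡ 0 (mod 3): 988·t ≡ 0 − 9 = -9 (mod 3).
    Reduce coefficients mod 3: 1·t ≡ 0 (mod 3).
    So t ≡ 0 (mod 3).
    Then x = 9 + 988·0 = 9, valid modulo lcm(988, 3) = 2964: x ≡ 9 (mod 2964).
Verify against each original: 9 mod 19 = 9, 9 mod 13 = 9, 9 mod 4 = 1, 9 mod 3 = 0.

x ≡ 9 (mod 2964).


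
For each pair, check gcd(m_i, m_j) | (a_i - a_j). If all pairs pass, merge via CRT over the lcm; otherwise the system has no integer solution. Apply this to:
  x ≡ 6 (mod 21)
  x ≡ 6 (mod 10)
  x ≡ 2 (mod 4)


Moduli 21, 10, 4 are not pairwise coprime, so CRT works modulo lcm(m_i) when all pairwise compatibility conditions hold.
Pairwise compatibility: gcd(m_i, m_j) must divide a_i - a_j for every pair.
Merge one congruence at a time:
  Start: x ≡ 6 (mod 21).
  Combine with x ≡ 6 (mod 10): gcd(21, 10) = 1; 6 - 6 = 0, which IS divisible by 1, so compatible.
    Write x = 6 + 21·t and substitute into x ≡ 6 (mod 10): 21·t ≡ 6 − 6 = 0 (mod 10).
    Reduce coefficients mod 10: 1·t ≡ 0 (mod 10).
    So t ≡ 0 (mod 10).
    Then x = 6 + 21·0 = 6, valid modulo lcm(21, 10) = 210: x ≡ 6 (mod 210).
  Combine with x ≡ 2 (mod 4): gcd(210, 4) = 2; 2 - 6 = -4, which IS divisible by 2, so compatible.
    Write x = 6 + 210·t and substitute into x ≡ 2 (mod 4): 210·t ≡ 2 − 6 = -4 (mod 4).
    Divide the congruence (and modulus) by g = 2: 105·t ≡ -2 (mod 2).
    Reduce coefficients mod 2: 1·t ≡ 0 (mod 2).
    So t ≡ 0 (mod 2).
    Then x = 6 + 210·0 = 6, valid modulo lcm(210, 4) = 420: x ≡ 6 (mod 420).
Verify: 6 mod 21 = 6, 6 mod 10 = 6, 6 mod 4 = 2.

x ≡ 6 (mod 420).


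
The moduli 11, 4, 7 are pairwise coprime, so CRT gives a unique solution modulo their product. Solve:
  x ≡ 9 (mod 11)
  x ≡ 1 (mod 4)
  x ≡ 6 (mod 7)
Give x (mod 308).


Moduli 11, 4, 7 are pairwise coprime; by CRT there is a unique solution modulo M = 11 · 4 · 7 = 308.
Solve pairwise, accumulating the modulus:
  Start with x ≡ 9 (mod 11).
  Combine with x ≡ 1 (mod 4): since gcd(11, 4) = 1, we get a unique residue mod 44.
    Write x = 9 + 11·t and substitute into x ≡ 1 (mod 4): 11·t ≡ 1 − 9 = -8 (mod 4).
    Reduce coefficients mod 4: 3·t ≡ 0 (mod 4).
    The inverse of 3 mod 4 is 3 (since 3·3 = 9 = 2·4 + 1), so t ≡ 3·0 = 0 ≡ 0 (mod 4).
    Then x = 9 + 11·0 = 9, valid modulo lcm(11, 4) = 44: x ≡ 9 (mod 44).
  Combine with x ≡ 6 (mod 7): since gcd(44, 7) = 1, we get a unique residue mod 308.
    Write x = 9 + 44·t and substitute into x ≡ 6 (mod 7): 44·t ≡ 6 − 9 = -3 (mod 7).
    Reduce coefficients mod 7: 2·t ≡ 4 (mod 7).
    The inverse of 2 mod 7 is 4 (since 2·4 = 8 = 1·7 + 1), so t ≡ 4·4 = 16 ≡ 2 (mod 7).
    Then x = 9 + 44·2 = 97, valid modulo lcm(44, 7) = 308: x ≡ 97 (mod 308).
Verify: 97 mod 11 = 9 ✓, 97 mod 4 = 1 ✓, 97 mod 7 = 6 ✓.

x ≡ 97 (mod 308).


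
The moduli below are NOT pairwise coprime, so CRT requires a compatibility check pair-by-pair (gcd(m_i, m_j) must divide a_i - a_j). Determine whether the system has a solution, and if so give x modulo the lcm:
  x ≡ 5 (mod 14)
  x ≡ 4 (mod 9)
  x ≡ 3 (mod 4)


Moduli 14, 9, 4 are not pairwise coprime, so CRT works modulo lcm(m_i) when all pairwise compatibility conditions hold.
Pairwise compatibility: gcd(m_i, m_j) must divide a_i - a_j for every pair.
Merge one congruence at a time:
  Start: x ≡ 5 (mod 14).
  Combine with x ≡ 4 (mod 9): gcd(14, 9) = 1; 4 - 5 = -1, which IS divisible by 1, so compatible.
    Write x = 5 + 14·t and substitute into x ≡ 4 (mod 9): 14·t ≡ 4 − 5 = -1 (mod 9).
    Reduce coefficients mod 9: 5·t ≡ 8 (mod 9).
    The inverse of 5 mod 9 is 2 (since 5·2 = 10 = 1·9 + 1), so t ≡ 2·8 = 16 ≡ 7 (mod 9).
    Then x = 5 + 14·7 = 103, valid modulo lcm(14, 9) = 126: x ≡ 103 (mod 126).
  Combine with x ≡ 3 (mod 4): gcd(126, 4) = 2; 3 - 103 = -100, which IS divisible by 2, so compatible.
    Write x = 103 + 126·t and substitute into x ≡ 3 (mod 4): 126·t ≡ 3 − 103 = -100 (mod 4).
    Divide the congruence (and modulus) by g = 2: 63·t ≡ -50 (mod 2).
    Reduce coefficients mod 2: 1·t ≡ 0 (mod 2).
    So t ≡ 0 (mod 2).
    Then x = 103 + 126·0 = 103, valid modulo lcm(126, 4) = 252: x ≡ 103 (mod 252).
Verify: 103 mod 14 = 5, 103 mod 9 = 4, 103 mod 4 = 3.

x ≡ 103 (mod 252).


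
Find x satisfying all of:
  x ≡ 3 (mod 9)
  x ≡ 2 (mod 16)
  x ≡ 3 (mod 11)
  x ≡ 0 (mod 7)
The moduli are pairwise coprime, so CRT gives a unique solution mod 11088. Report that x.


Product of moduli M = 9 · 16 · 11 · 7 = 11088.
Merge one congruence at a time:
  Start: x ≡ 3 (mod 9).
  Combine with x ≡ 2 (mod 16); new modulus lcm = 144.
    Write x = 3 + 9·t and substitute into x ≡ 2 (mod 16): 9·t ≡ 2 − 3 = -1 (mod 16).
    Reduce coefficients mod 16: 9·t ≡ 15 (mod 16).
    The inverse of 9 mod 16 is 9 (since 9·9 = 81 = 5·16 + 1), so t ≡ 9·15 = 135 ≡ 7 (mod 16).
    Then x = 3 + 9·7 = 66, valid modulo lcm(9, 16) = 144: x ≡ 66 (mod 144).
  Combine with x ≡ 3 (mod 11); new modulus lcm = 1584.
    Write x = 66 + 144·t and substitute into x ≡ 3 (mod 11): 144·t ≡ 3 − 66 = -63 (mod 11).
    Reduce coefficients mod 11: 1·t ≡ 3 (mod 11).
    So t ≡ 3 (mod 11).
    Then x = 66 + 144·3 = 498, valid modulo lcm(144, 11) = 1584: x ≡ 498 (mod 1584).
  Combine with x ≡ 0 (mod 7); new modulus lcm = 11088.
    Write x = 498 + 1584·t and substitute into x ≡ 0 (mod 7): 1584·t ≡ 0 − 498 = -498 (mod 7).
    Reduce coefficients mod 7: 2·t ≡ 6 (mod 7).
    The inverse of 2 mod 7 is 4 (since 2·4 = 8 = 1·7 + 1), so t ≡ 4·6 = 24 ≡ 3 (mod 7).
    Then x = 498 + 1584·3 = 5250, valid modulo lcm(1584, 7) = 11088: x ≡ 5250 (mod 11088).
Verify against each original: 5250 mod 9 = 3, 5250 mod 16 = 2, 5250 mod 11 = 3, 5250 mod 7 = 0.

x ≡ 5250 (mod 11088).


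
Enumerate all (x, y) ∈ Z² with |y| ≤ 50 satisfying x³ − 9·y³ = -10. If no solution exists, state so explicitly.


The equation is x³ - 9y³ = -10. For fixed y, x³ = 9·y³ − 10, so a solution requires the RHS to be a perfect cube.
Strategy: iterate y from -50 to 50, compute RHS = 9·y³ − 10, and check whether it is a (positive or negative) perfect cube.
Check small values of y:
  y = 0: RHS = -10 is not a perfect cube.
  y = 1: RHS = -1 = (-1)³ ⇒ x = -1 works.
  y = -1: RHS = -19 is not a perfect cube.
  y = 2: RHS = 62 is not a perfect cube.
  y = -2: RHS = -82 is not a perfect cube.
  y = 3: RHS = 233 is not a perfect cube.
  y = -3: RHS = -253 is not a perfect cube.
Continuing the search up to |y| = 50 finds no further solutions beyond those listed.
Collected solutions: (-1, 1).

Solutions (with |y| ≤ 50): (-1, 1).


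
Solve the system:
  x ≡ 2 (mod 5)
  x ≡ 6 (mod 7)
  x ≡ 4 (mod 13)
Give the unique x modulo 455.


Moduli 5, 7, 13 are pairwise coprime; by CRT there is a unique solution modulo M = 5 · 7 · 13 = 455.
Solve pairwise, accumulating the modulus:
  Start with x ≡ 2 (mod 5).
  Combine with x ≡ 6 (mod 7): since gcd(5, 7) = 1, we get a unique residue mod 35.
    Write x = 2 + 5·t and substitute into x ≡ 6 (mod 7): 5·t ≡ 6 − 2 = 4 (mod 7).
    The inverse of 5 mod 7 is 3 (since 5·3 = 15 = 2·7 + 1), so t ≡ 3·4 = 12 ≡ 5 (mod 7).
    Then x = 2 + 5·5 = 27, valid modulo lcm(5, 7) = 35: x ≡ 27 (mod 35).
  Combine with x ≡ 4 (mod 13): since gcd(35, 13) = 1, we get a unique residue mod 455.
    Write x = 27 + 35·t and substitute into x ≡ 4 (mod 13): 35·t ≡ 4 − 27 = -23 (mod 13).
    Reduce coefficients mod 13: 9·t ≡ 3 (mod 13).
    The inverse of 9 mod 13 is 3 (since 9·3 = 27 = 2·13 + 1), so t ≡ 3·3 = 9 ≡ 9 (mod 13).
    Then x = 27 + 35·9 = 342, valid modulo lcm(35, 13) = 455: x ≡ 342 (mod 455).
Verify: 342 mod 5 = 2 ✓, 342 mod 7 = 6 ✓, 342 mod 13 = 4 ✓.

x ≡ 342 (mod 455).


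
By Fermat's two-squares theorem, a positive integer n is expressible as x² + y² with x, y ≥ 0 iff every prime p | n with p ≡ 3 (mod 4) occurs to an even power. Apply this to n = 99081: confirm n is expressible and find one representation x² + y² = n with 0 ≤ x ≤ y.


Step 1: Factor n = 99081 = 3^2 · 101 · 109.
Step 2: Check the mod-4 condition on each prime factor: 3 ≡ 3 (mod 4), exponent 2 (must be even); 101 ≡ 1 (mod 4), exponent 1; 109 ≡ 1 (mod 4), exponent 1.
All primes ≡ 3 (mod 4) appear to even exponent (or don't appear), so by the two-squares theorem n IS expressible as a sum of two squares.
Step 3: Build a representation. Group n = k² · m with k = 3 and m = 101 · 109 = 11009 (a product of primes ≡ 1 (mod 4)); a representation of m scales to one of n via (k·x)² + (k·y)² = k²(x² + y²). Each prime p ≡ 1 (mod 4) is itself a sum of two squares; find a² by testing p − a² for a perfect square:
  101: 101 − 1² = 100 = 10² ⇒ 101 = 1² + 10².
  109: 109 − 1² = 108, 109 − 2² = 105, 109 − 3² = 100 = 10² ⇒ 109 = 3² + 10².
  Combine using the Brahmagupta–Fibonacci identity (a² + b²)(c² + d²) = (ac − bd)² + (ad + bc)² = (ac + bd)² + (ad − bc)²:
  101 · 109 = 11009: from (1² + 10²)(3² + 10²), take (1·3 − 10·10, 1·10 + 10·3) = (3 − 100, 10 + 30) = (-97, 40); dropping signs (only squares matter) gives (97, 40); check 97² + 40² = 9409 + 1600 = 11009 ✓.
  Scale by k = 3: (3·97, 3·40) = (291, 120).
Step 4: Order so x ≤ y and verify: 120² + 291² = 14400 + 84681 = 99081 = n. ✓

n = 99081 = 120² + 291² (one valid representation with x ≤ y).


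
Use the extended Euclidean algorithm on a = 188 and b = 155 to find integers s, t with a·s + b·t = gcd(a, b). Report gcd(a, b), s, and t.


Euclidean algorithm on (188, 155) — divide until remainder is 0:
  188 = 1 · 155 + 33
  155 = 4 · 33 + 23
  33 = 1 · 23 + 10
  23 = 2 · 10 + 3
  10 = 3 · 3 + 1
  3 = 3 · 1 + 0
gcd(188, 155) = 1.
Track Bezout coefficients alongside the remainders: start with r₀ = 188 = a·1 + b·0 (s = 1, t = 0) and r₁ = 155 = a·0 + b·1 (s = 0, t = 1); each new remainder r_{k+1} = r_{k-1} − q_k·r_k inherits s_{k+1} = s_{k-1} − q_k·s_k, t_{k+1} = t_{k-1} − q_k·t_k, so r_k = a·s_k + b·t_k at every step:
  q = 1: r = 33, s = 1 − 1·0 = 1, t = 0 − 1·1 = -1  (check: 188·1 + 155·(-1) = 33)
  q = 4: r = 23, s = 0 − 4·1 = -4, t = 1 − 4·(-1) = 5  (check: 188·(-4) + 155·5 = 23)
  q = 1: r = 10, s = 1 − 1·(-4) = 5, t = -1 − 1·5 = -6  (check: 188·5 + 155·(-6) = 10)
  q = 2: r = 3, s = -4 − 2·5 = -14, t = 5 − 2·(-6) = 17  (check: 188·(-14) + 155·17 = 3)
  q = 3: r = 1, s = 5 − 3·(-14) = 47, t = -6 − 3·17 = -57  (check: 188·47 + 155·(-57) = 1)
The row with r = 1 (the gcd) gives the Bezout coefficients s = 47, t = -57.
Result: 188 · (47) + 155 · (-57) = 1.

gcd(188, 155) = 1; s = 47, t = -57 (check: 188·47 + 155·(-57) = 1).


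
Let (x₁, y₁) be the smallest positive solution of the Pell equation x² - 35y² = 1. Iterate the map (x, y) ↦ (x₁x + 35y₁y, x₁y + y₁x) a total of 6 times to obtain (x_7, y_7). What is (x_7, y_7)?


Step 1: Find the fundamental solution (x₁, y₁) of x² - 35y² = 1.
  Expand √35 as a continued fraction. a₀ = ⌊√35⌋ = 5; iterate m_{k+1} = d_k·a_k − m_k, d_{k+1} = (35 − m_{k+1}²)/d_k, a_{k+1} = ⌊(a₀ + m_{k+1})/d_{k+1}⌋ (starting m₀ = 0, d₀ = 1), with convergents p_k = a_k·p_{k-1} + p_{k-2}, q_k = a_k·q_{k-1} + q_{k-2} (p₋₁ = 1, q₋₁ = 0):
  k = 0: a₀ = 5; p₀/q₀ = 5/1; p₀² − 35·q₀² = 25 − 35 = -10.
  k = 1: m = 5, d = 10, a = ⌊(5 + 5)/10⌋ = 1; p/q = (1·5 + 1)/(1·1 + 0) = 6/1; p² − 35·q² = 36 − 35 = 1.
  The first convergent with p² − 35·q² = 1 gives the fundamental solution (x₁, y₁) = (6, 1).
Step 2: Apply the recurrence (x_{n+1}, y_{n+1}) = (x₁x_n + 35y₁y_n, x₁y_n + y₁x_n) repeatedly.
  From (x_1, y_1) = (6, 1): x_2 = 6·6 + 35·1·1 = 71; y_2 = 6·1 + 1·6 = 12.
  From (x_2, y_2) = (71, 12): x_3 = 6·71 + 35·1·12 = 846; y_3 = 6·12 + 1·71 = 143.
  From (x_3, y_3) = (846, 143): x_4 = 6·846 + 35·1·143 = 10081; y_4 = 6·143 + 1·846 = 1704.
  From (x_4, y_4) = (10081, 1704): x_5 = 6·10081 + 35·1·1704 = 120126; y_5 = 6·1704 + 1·10081 = 20305.
  From (x_5, y_5) = (120126, 20305): x_6 = 6·120126 + 35·1·20305 = 1431431; y_6 = 6·20305 + 1·120126 = 241956.
  From (x_6, y_6) = (1431431, 241956): x_7 = 6·1431431 + 35·1·241956 = 17057046; y_7 = 6·241956 + 1·1431431 = 2883167.
Step 3: Verify x_7² - 35·y_7² = 290942818246116 - 290942818246115 = 1 (should be 1). ✓

(x_1, y_1) = (6, 1); (x_7, y_7) = (17057046, 2883167).


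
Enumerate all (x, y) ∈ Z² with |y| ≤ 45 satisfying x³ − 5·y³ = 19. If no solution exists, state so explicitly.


The equation is x³ - 5y³ = 19. For fixed y, x³ = 5·y³ + 19, so a solution requires the RHS to be a perfect cube.
Strategy: iterate y from -45 to 45, compute RHS = 5·y³ + 19, and check whether it is a (positive or negative) perfect cube.
Check small values of y:
  y = 0: RHS = 19 is not a perfect cube.
  y = 1: RHS = 24 is not a perfect cube.
  y = -1: RHS = 14 is not a perfect cube.
  y = 2: RHS = 59 is not a perfect cube.
  y = -2: RHS = -21 is not a perfect cube.
  y = 3: RHS = 154 is not a perfect cube.
  y = -3: RHS = -116 is not a perfect cube.
Continuing the search up to |y| = 45 finds no solutions either.
No (x, y) in the scanned range satisfies the equation.

No integer solutions with |y| ≤ 45.


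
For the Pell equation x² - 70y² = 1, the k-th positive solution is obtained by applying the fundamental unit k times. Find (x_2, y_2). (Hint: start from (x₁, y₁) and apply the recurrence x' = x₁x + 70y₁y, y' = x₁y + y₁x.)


Step 1: Find the fundamental solution (x₁, y₁) of x² - 70y² = 1.
  Expand √70 as a continued fraction. a₀ = ⌊√70⌋ = 8; iterate m_{k+1} = d_k·a_k − m_k, d_{k+1} = (70 − m_{k+1}²)/d_k, a_{k+1} = ⌊(a₀ + m_{k+1})/d_{k+1}⌋ (starting m₀ = 0, d₀ = 1), with convergents p_k = a_k·p_{k-1} + p_{k-2}, q_k = a_k·q_{k-1} + q_{k-2} (p₋₁ = 1, q₋₁ = 0):
  k = 0: a₀ = 8; p₀/q₀ = 8/1; p₀² − 70·q₀² = 64 − 70 = -6.
  k = 1: m = 8, d = 6, a = ⌊(8 + 8)/6⌋ = 2; p/q = (2·8 + 1)/(2·1 + 0) = 17/2; p² − 70·q² = 289 − 280 = 9.
  k = 2: m = 4, d = 9, a = ⌊(8 + 4)/9⌋ = 1; p/q = (1·17 + 8)/(1·2 + 1) = 25/3; p² − 70·q² = 625 − 630 = -5.
  k = 3: m = 5, d = 5, a = ⌊(8 + 5)/5⌋ = 2; p/q = (2·25 + 17)/(2·3 + 2) = 67/8; p² − 70·q² = 4489 − 4480 = 9.
  k = 4: m = 5, d = 9, a = ⌊(8 + 5)/9⌋ = 1; p/q = (1·67 + 25)/(1·8 + 3) = 92/11; p² − 70·q² = 8464 − 8470 = -6.
  k = 5: m = 4, d = 6, a = ⌊(8 + 4)/6⌋ = 2; p/q = (2·92 + 67)/(2·11 + 8) = 251/30; p² − 70·q² = 63001 − 63000 = 1.
  The first convergent with p² − 70·q² = 1 gives the fundamental solution (x₁, y₁) = (251, 30).
Step 2: Apply the recurrence (x_{n+1}, y_{n+1}) = (x₁x_n + 70y₁y_n, x₁y_n + y₁x_n) repeatedly.
  From (x_1, y_1) = (251, 30): x_2 = 251·251 + 70·30·30 = 126001; y_2 = 251·30 + 30·251 = 15060.
Step 3: Verify x_2² - 70·y_2² = 15876252001 - 15876252000 = 1 (should be 1). ✓

(x_1, y_1) = (251, 30); (x_2, y_2) = (126001, 15060).


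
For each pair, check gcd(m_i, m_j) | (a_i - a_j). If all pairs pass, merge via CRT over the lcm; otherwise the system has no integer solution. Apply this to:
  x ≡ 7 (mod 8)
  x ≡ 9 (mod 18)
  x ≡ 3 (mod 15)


Moduli 8, 18, 15 are not pairwise coprime, so CRT works modulo lcm(m_i) when all pairwise compatibility conditions hold.
Pairwise compatibility: gcd(m_i, m_j) must divide a_i - a_j for every pair.
Merge one congruence at a time:
  Start: x ≡ 7 (mod 8).
  Combine with x ≡ 9 (mod 18): gcd(8, 18) = 2; 9 - 7 = 2, which IS divisible by 2, so compatible.
    Write x = 7 + 8·t and substitute into x ≡ 9 (mod 18): 8·t ≡ 9 − 7 = 2 (mod 18).
    Divide the congruence (and modulus) by g = 2: 4·t ≡ 1 (mod 9).
    The inverse of 4 mod 9 is 7 (since 4·7 = 28 = 3·9 + 1), so t ≡ 7·1 = 7 ≡ 7 (mod 9).
    Then x = 7 + 8·7 = 63, valid modulo lcm(8, 18) = 72: x ≡ 63 (mod 72).
  Combine with x ≡ 3 (mod 15): gcd(72, 15) = 3; 3 - 63 = -60, which IS divisible by 3, so compatible.
    Write x = 63 + 72·t and substitute into x ≡ 3 (mod 15): 72·t ≡ 3 − 63 = -60 (mod 15).
    Divide the congruence (and modulus) by g = 3: 24·t ≡ -20 (mod 5).
    Reduce coefficients mod 5: 4·t ≡ 0 (mod 5).
    The inverse of 4 mod 5 is 4 (since 4·4 = 16 = 3·5 + 1), so t ≡ 4·0 = 0 ≡ 0 (mod 5).
    Then x = 63 + 72·0 = 63, valid modulo lcm(72, 15) = 360: x ≡ 63 (mod 360).
Verify: 63 mod 8 = 7, 63 mod 18 = 9, 63 mod 15 = 3.

x ≡ 63 (mod 360).


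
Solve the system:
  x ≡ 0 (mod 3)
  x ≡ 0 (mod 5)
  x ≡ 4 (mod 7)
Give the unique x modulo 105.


Moduli 3, 5, 7 are pairwise coprime; by CRT there is a unique solution modulo M = 3 · 5 · 7 = 105.
Solve pairwise, accumulating the modulus:
  Start with x ≡ 0 (mod 3).
  Combine with x ≡ 0 (mod 5): since gcd(3, 5) = 1, we get a unique residue mod 15.
    Write x = 0 + 3·t and substitute into x ≡ 0 (mod 5): 3·t ≡ 0 − 0 = 0 (mod 5).
    The inverse of 3 mod 5 is 2 (since 3·2 = 6 = 1·5 + 1), so t ≡ 2·0 = 0 ≡ 0 (mod 5).
    Then x = 0 + 3·0 = 0, valid modulo lcm(3, 5) = 15: x ≡ 0 (mod 15).
  Combine with x ≡ 4 (mod 7): since gcd(15, 7) = 1, we get a unique residue mod 105.
    Write x = 0 + 15·t and substitute into x ≡ 4 (mod 7): 15·t ≡ 4 − 0 = 4 (mod 7).
    Reduce coefficients mod 7: 1·t ≡ 4 (mod 7).
    So t ≡ 4 (mod 7).
    Then x = 0 + 15·4 = 60, valid modulo lcm(15, 7) = 105: x ≡ 60 (mod 105).
Verify: 60 mod 3 = 0 ✓, 60 mod 5 = 0 ✓, 60 mod 7 = 4 ✓.

x ≡ 60 (mod 105).


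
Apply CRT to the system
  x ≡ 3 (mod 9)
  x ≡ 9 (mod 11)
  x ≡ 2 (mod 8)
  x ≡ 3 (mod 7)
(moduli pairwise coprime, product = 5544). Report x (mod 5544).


Product of moduli M = 9 · 11 · 8 · 7 = 5544.
Merge one congruence at a time:
  Start: x ≡ 3 (mod 9).
  Combine with x ≡ 9 (mod 11); new modulus lcm = 99.
    Write x = 3 + 9·t and substitute into x ≡ 9 (mod 11): 9·t ≡ 9 − 3 = 6 (mod 11).
    The inverse of 9 mod 11 is 5 (since 9·5 = 45 = 4·11 + 1), so t ≡ 5·6 = 30 ≡ 8 (mod 11).
    Then x = 3 + 9·8 = 75, valid modulo lcm(9, 11) = 99: x ≡ 75 (mod 99).
  Combine with x ≡ 2 (mod 8); new modulus lcm = 792.
    Write x = 75 + 99·t and substitute into x ≡ 2 (mod 8): 99·t ≡ 2 − 75 = -73 (mod 8).
    Reduce coefficients mod 8: 3·t ≡ 7 (mod 8).
    The inverse of 3 mod 8 is 3 (since 3·3 = 9 = 1·8 + 1), so t ≡ 3·7 = 21 ≡ 5 (mod 8).
    Then x = 75 + 99·5 = 570, valid modulo lcm(99, 8) = 792: x ≡ 570 (mod 792).
  Combine with x ≡ 3 (mod 7); new modulus lcm = 5544.
    Write x = 570 + 792·t and substitute into x ≡ 3 (mod 7): 792·t ≡ 3 − 570 = -567 (mod 7).
    Reduce coefficients mod 7: 1·t ≡ 0 (mod 7).
    So t ≡ 0 (mod 7).
    Then x = 570 + 792·0 = 570, valid modulo lcm(792, 7) = 5544: x ≡ 570 (mod 5544).
Verify against each original: 570 mod 9 = 3, 570 mod 11 = 9, 570 mod 8 = 2, 570 mod 7 = 3.

x ≡ 570 (mod 5544).


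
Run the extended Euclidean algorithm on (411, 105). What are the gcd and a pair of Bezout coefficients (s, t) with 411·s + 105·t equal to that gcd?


Euclidean algorithm on (411, 105) — divide until remainder is 0:
  411 = 3 · 105 + 96
  105 = 1 · 96 + 9
  96 = 10 · 9 + 6
  9 = 1 · 6 + 3
  6 = 2 · 3 + 0
gcd(411, 105) = 3.
Track Bezout coefficients alongside the remainders: start with r₀ = 411 = a·1 + b·0 (s = 1, t = 0) and r₁ = 105 = a·0 + b·1 (s = 0, t = 1); each new remainder r_{k+1} = r_{k-1} − q_k·r_k inherits s_{k+1} = s_{k-1} − q_k·s_k, t_{k+1} = t_{k-1} − q_k·t_k, so r_k = a·s_k + b·t_k at every step:
  q = 3: r = 96, s = 1 − 3·0 = 1, t = 0 − 3·1 = -3  (check: 411·1 + 105·(-3) = 96)
  q = 1: r = 9, s = 0 − 1·1 = -1, t = 1 − 1·(-3) = 4  (check: 411·(-1) + 105·4 = 9)
  q = 10: r = 6, s = 1 − 10·(-1) = 11, t = -3 − 10·4 = -43  (check: 411·11 + 105·(-43) = 6)
  q = 1: r = 3, s = -1 − 1·11 = -12, t = 4 − 1·(-43) = 47  (check: 411·(-12) + 105·47 = 3)
The row with r = 3 (the gcd) gives the Bezout coefficients s = -12, t = 47.
Result: 411 · (-12) + 105 · (47) = 3.

gcd(411, 105) = 3; s = -12, t = 47 (check: 411·(-12) + 105·47 = 3).


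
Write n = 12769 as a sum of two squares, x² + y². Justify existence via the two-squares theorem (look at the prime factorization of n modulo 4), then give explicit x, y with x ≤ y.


Step 1: Factor n = 12769 = 113^2.
Step 2: Check the mod-4 condition on each prime factor: 113 ≡ 1 (mod 4), exponent 2.
All primes ≡ 3 (mod 4) appear to even exponent (or don't appear), so by the two-squares theorem n IS expressible as a sum of two squares.
Step 3: Build a representation. Here n = 113 · 113 is a product of primes ≡ 1 (mod 4). Each prime p ≡ 1 (mod 4) is itself a sum of two squares; find a² by testing p − a² for a perfect square:
  113: 113 − 1² = 112, 113 − 2² = 109, 113 − 3² = 104, 113 − 4² = 97, 113 − 5² = 88, 113 − 6² = 77, 113 − 7² = 64 = 8² ⇒ 113 = 7² + 8².
  Combine using the Brahmagupta–Fibonacci identity (a² + b²)(c² + d²) = (ac − bd)² + (ad + bc)² = (ac + bd)² + (ad − bc)²:
  113 · 113 = 12769: from (7² + 8²)(7² + 8²), take (7·7 − 8·8, 7·8 + 8·7) = (49 − 64, 56 + 56) = (-15, 112); dropping signs (only squares matter) gives (15, 112); check 15² + 112² = 225 + 12544 = 12769 ✓.
Step 4: Order so x ≤ y and verify: 15² + 112² = 225 + 12544 = 12769 = n. ✓

n = 12769 = 15² + 112² (one valid representation with x ≤ y).


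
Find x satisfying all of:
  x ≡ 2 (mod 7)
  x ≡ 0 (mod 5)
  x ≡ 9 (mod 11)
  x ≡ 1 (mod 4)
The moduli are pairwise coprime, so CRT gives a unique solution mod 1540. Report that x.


Product of moduli M = 7 · 5 · 11 · 4 = 1540.
Merge one congruence at a time:
  Start: x ≡ 2 (mod 7).
  Combine with x ≡ 0 (mod 5); new modulus lcm = 35.
    Write x = 2 + 7·t and substitute into x ≡ 0 (mod 5): 7·t ≡ 0 − 2 = -2 (mod 5).
    Reduce coefficients mod 5: 2·t ≡ 3 (mod 5).
    The inverse of 2 mod 5 is 3 (since 2·3 = 6 = 1·5 + 1), so t ≡ 3·3 = 9 ≡ 4 (mod 5).
    Then x = 2 + 7·4 = 30, valid modulo lcm(7, 5) = 35: x ≡ 30 (mod 35).
  Combine with x ≡ 9 (mod 11); new modulus lcm = 385.
    Write x = 30 + 35·t and substitute into x ≡ 9 (mod 11): 35·t ≡ 9 − 30 = -21 (mod 11).
    Reduce coefficients mod 11: 2·t ≡ 1 (mod 11).
    The inverse of 2 mod 11 is 6 (since 2·6 = 12 = 1·11 + 1), so t ≡ 6·1 = 6 ≡ 6 (mod 11).
    Then x = 30 + 35·6 = 240, valid modulo lcm(35, 11) = 385: x ≡ 240 (mod 385).
  Combine with x ≡ 1 (mod 4); new modulus lcm = 1540.
    Write x = 240 + 385·t and substitute into x ≡ 1 (mod 4): 385·t ≡ 1 − 240 = -239 (mod 4).
    Reduce coefficients mod 4: 1·t ≡ 1 (mod 4).
    So t ≡ 1 (mod 4).
    Then x = 240 + 385·1 = 625, valid modulo lcm(385, 4) = 1540: x ≡ 625 (mod 1540).
Verify against each original: 625 mod 7 = 2, 625 mod 5 = 0, 625 mod 11 = 9, 625 mod 4 = 1.

x ≡ 625 (mod 1540).


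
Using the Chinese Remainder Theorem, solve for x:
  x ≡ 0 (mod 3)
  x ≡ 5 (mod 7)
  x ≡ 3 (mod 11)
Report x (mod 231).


Moduli 3, 7, 11 are pairwise coprime; by CRT there is a unique solution modulo M = 3 · 7 · 11 = 231.
Solve pairwise, accumulating the modulus:
  Start with x ≡ 0 (mod 3).
  Combine with x ≡ 5 (mod 7): since gcd(3, 7) = 1, we get a unique residue mod 21.
    Write x = 0 + 3·t and substitute into x ≡ 5 (mod 7): 3·t ≡ 5 − 0 = 5 (mod 7).
    The inverse of 3 mod 7 is 5 (since 3·5 = 15 = 2·7 + 1), so t ≡ 5·5 = 25 ≡ 4 (mod 7).
    Then x = 0 + 3·4 = 12, valid modulo lcm(3, 7) = 21: x ≡ 12 (mod 21).
  Combine with x ≡ 3 (mod 11): since gcd(21, 11) = 1, we get a unique residue mod 231.
    Write x = 12 + 21·t and substitute into x ≡ 3 (mod 11): 21·t ≡ 3 − 12 = -9 (mod 11).
    Reduce coefficients mod 11: 10·t ≡ 2 (mod 11).
    The inverse of 10 mod 11 is 10 (since 10·10 = 100 = 9·11 + 1), so t ≡ 10·2 = 20 ≡ 9 (mod 11).
    Then x = 12 + 21·9 = 201, valid modulo lcm(21, 11) = 231: x ≡ 201 (mod 231).
Verify: 201 mod 3 = 0 ✓, 201 mod 7 = 5 ✓, 201 mod 11 = 3 ✓.

x ≡ 201 (mod 231).
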